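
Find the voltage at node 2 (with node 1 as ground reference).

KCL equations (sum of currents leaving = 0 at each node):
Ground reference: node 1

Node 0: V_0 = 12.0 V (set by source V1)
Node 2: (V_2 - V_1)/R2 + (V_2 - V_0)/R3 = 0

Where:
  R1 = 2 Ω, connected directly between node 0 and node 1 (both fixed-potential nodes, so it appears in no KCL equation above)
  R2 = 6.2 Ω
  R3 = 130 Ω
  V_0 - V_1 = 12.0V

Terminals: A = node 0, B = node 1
Nodal analysis, taking node 1 as the 0 V reference.
Source V1 fixes V_0 = 12 V.
KCL at each unknown node (sum of currents leaving = 0; resistances in Ω):
  Node 2: (V_2 - 0)/6.2 + (V_2 - 12)/130 = 0
Collecting terms: 0.169 × V_2 = 0.09231  =>  V_2 = 0.5463 V
The requested potential is V_2 = 0.5463 V.

Final answer: V_2 = 0.5463 V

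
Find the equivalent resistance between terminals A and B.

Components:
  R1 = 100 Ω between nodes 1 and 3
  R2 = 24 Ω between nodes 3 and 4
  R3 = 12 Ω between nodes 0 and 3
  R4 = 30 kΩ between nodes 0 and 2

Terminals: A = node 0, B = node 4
Reduce the network between node 0 (A) and node 4 (B) by series/parallel combination:
  R1 touches the rest of the network only at node 3 (its other end, node 1, goes nowhere), so no current can flow through it — remove it.
  R4 touches the rest of the network only at node 0 (its other end, node 2, goes nowhere), so no current can flow through it — remove it.
  Rs1 = R3 + R2 (series, joined only at node 3) = 12 + 24 = 36 Ω
R_eq = 36 Ω

Final answer: 36 Ω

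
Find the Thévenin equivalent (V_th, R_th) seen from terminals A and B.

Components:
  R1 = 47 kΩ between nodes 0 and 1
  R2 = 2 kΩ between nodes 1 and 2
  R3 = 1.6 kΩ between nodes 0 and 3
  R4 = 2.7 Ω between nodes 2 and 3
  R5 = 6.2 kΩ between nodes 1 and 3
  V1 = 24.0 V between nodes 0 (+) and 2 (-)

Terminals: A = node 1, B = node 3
Step 1 — V_th is the open-circuit voltage V_A - V_B (nothing connected across the terminals).
Nodal analysis, taking node 2 as the 0 V reference.
Source V1 fixes V_0 = 24 V.
KCL at each unknown node (sum of currents leaving = 0; resistances in Ω):
  Node 1: (V_1 - 24)/47000 + (V_1 - 0)/2000 + (V_1 - V_3)/6200 = 0
  Node 3: (V_3 - 24)/1600 + (V_3 - 0)/2.7 + (V_3 - V_1)/6200 = 0
Collecting terms (coefficients in siemens):
  0.0006826·V_1 - 0.0001613·V_3 = 0.0005106
  0.3712·V_3 - 0.0001613·V_1 = 0.015
Determinant D = (0.0006826)(0.3712) - (-0.0001613)(-0.0001613) = 0.0002533
V_1 = [(0.0005106)(0.3712) - (-0.0001613)(0.015)]/D = 0.7577 V
V_3 = [(0.0006826)(0.015) - (0.0005106)(-0.0001613)]/D = 0.04074 V
V_th = V_1 - V_3 = 0.7577 - 0.04074 = 0.717 V
Step 2 — R_th: zero the source — replace V1 by a short circuit (node 2 merges into node 0) — and find the resistance seen between A (node 1) and B (node 3).
Reduce the network between node 1 (A) and node 3 (B) by series/parallel combination:
  Rp1 = R1 ‖ R2 (parallel, both between nodes 0 and 1) = 1/(1/47000 + 1/2000) = 1918 Ω
  Rp2 = R3 ‖ R4 (parallel, both between nodes 0 and 3) = 1/(1/1600 + 1/2.7) = 2.695 Ω
  Rs1 = Rp1 + Rp2 (series, joined only at node 0) = 1918 + 2.695 = 1921 Ω
  Rp3 = R5 ‖ Rs1 (parallel, both between nodes 1 and 3) = 1/(1/6200 + 1/1921) = 1467 Ω
R_th = 1.467 kΩ

Final answer: V_th = 0.717 V, R_th = 1.467 kΩ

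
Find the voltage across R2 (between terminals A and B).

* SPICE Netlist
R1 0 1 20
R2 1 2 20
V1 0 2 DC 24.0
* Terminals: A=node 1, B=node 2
R1 and R2 are in series across V1 (node 0 → node 1 → node 2), and the output A–B is taken across R2, so this is a voltage divider.
Series current: I = V1/(R1 + R2) = 24/(20 + 20) = 24/40 = 0.6 A
V_R2 = I × R2 = V1 × R2/(R1 + R2) = 24 × 20/40 = 12 V

Final answer: 12 V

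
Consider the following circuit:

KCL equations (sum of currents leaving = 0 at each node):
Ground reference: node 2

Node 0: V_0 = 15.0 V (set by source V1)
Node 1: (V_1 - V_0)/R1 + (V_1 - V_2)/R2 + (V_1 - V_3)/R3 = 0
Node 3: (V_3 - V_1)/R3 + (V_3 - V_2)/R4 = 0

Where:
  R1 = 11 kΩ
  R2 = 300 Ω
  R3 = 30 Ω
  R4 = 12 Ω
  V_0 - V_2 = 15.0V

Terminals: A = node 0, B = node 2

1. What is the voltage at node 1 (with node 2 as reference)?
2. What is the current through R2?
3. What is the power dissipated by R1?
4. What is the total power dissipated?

Nodal analysis, taking node 2 as the 0 V reference.
Source V1 fixes V_0 = 15 V.
KCL at each unknown node (sum of currents leaving = 0; resistances in Ω):
  Node 1: (V_1 - 15)/11000 + (V_1 - 0)/300 + (V_1 - V_3)/30 = 0
  Node 3: (V_3 - V_1)/30 + (V_3 - 0)/12 = 0
Collecting terms (coefficients in siemens):
  0.03676·V_1 - 0.03333·V_3 = 0.001364
  0.1167·V_3 - 0.03333·V_1 = 0
Determinant D = (0.03676)(0.1167) - (-0.03333)(-0.03333) = 0.003177
V_1 = [(0.001364)(0.1167) - (-0.03333)(0)]/D = 0.05007 V
V_3 = [(0.03676)(0) - (0.001364)(-0.03333)]/D = 0.01431 V
Part 1:
  Read off the nodal solution: V_1 = 0.05007 V
Part 2:
  I_R2 = (V_1 - V_2)/R2 = (0.05007 - 0)/300 = 0.0001669 A
  Magnitude: I_R2 = 0.0001669 A
Part 3:
  I_R1 = (V_0 - V_1)/R1 = (15 - 0.05007)/11000 = 0.001359 A
  P_R1 = I_R1² × R1 = (0.001359)² × 11000 = 0.02032 W
Part 4:
  Power in each resistor, P = (ΔV)²/R:
    P_R1 = (15 - 0.05007)²/11000 = 0.02032 W
    P_R2 = (0.05007 - 0)²/300 = 0.000008357 W
    P_R3 = (0.05007 - 0.01431)²/30 = 0.00004264 W
    P_R4 = (0 - 0.01431)²/12 = 0.00001706 W
  P_total = P_R1 + P_R2 + P_R3 + P_R4 = 0.02039 W

Final answers:
1. V_1 = 0.05007 V
2. I_R2 = 0.0001669 A
3. P_R1 = 0.02032 W
4. P_total = 0.02039 W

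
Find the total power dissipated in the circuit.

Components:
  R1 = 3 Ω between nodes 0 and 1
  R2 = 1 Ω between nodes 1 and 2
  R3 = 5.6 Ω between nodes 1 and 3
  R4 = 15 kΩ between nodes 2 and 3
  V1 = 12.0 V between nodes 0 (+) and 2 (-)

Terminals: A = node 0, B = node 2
Nodal analysis, taking node 2 as the 0 V reference.
Source V1 fixes V_0 = 12 V.
KCL at each unknown node (sum of currents leaving = 0; resistances in Ω):
  Node 1: (V_1 - 12)/3 + (V_1 - 0)/1 + (V_1 - V_3)/5.6 = 0
  Node 3: (V_3 - V_1)/5.6 + (V_3 - 0)/15000 = 0
Collecting terms (coefficients in siemens):
  1.512·V_1 - 0.1786·V_3 = 4
  0.1786·V_3 - 0.1786·V_1 = 0
Determinant D = (1.512)(0.1786) - (-0.1786)(-0.1786) = 0.2382
V_1 = [(4)(0.1786) - (-0.1786)(0)]/D = 3 V
V_3 = [(1.512)(0) - (4)(-0.1786)]/D = 2.999 V
Power in each resistor, P = (ΔV)²/R:
  P_R1 = (12 - 3)²/3 = 27 W
  P_R2 = (3 - 0)²/1 = 8.999 W
  P_R3 = (3 - 2.999)²/5.6 = 0.0000002238 W
  P_R4 = (0 - 2.999)²/15000 = 0.0005995 W
P_total = P_R1 + P_R2 + P_R3 + P_R4 = 36 W

Final answer: 36 W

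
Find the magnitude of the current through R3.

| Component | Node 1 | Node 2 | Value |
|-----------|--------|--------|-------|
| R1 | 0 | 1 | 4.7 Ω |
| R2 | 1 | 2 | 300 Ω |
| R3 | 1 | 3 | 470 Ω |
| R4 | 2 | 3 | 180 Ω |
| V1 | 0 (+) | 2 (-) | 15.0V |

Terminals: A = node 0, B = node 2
Nodal analysis, taking node 2 as the 0 V reference.
Source V1 fixes V_0 = 15 V.
KCL at each unknown node (sum of currents leaving = 0; resistances in Ω):
  Node 1: (V_1 - 15)/4.7 + (V_1 - 0)/300 + (V_1 - V_3)/470 = 0
  Node 3: (V_3 - V_1)/470 + (V_3 - 0)/180 = 0
Collecting terms (coefficients in siemens):
  0.2182·V_1 - 0.002128·V_3 = 3.191
  0.007683·V_3 - 0.002128·V_1 = 0
Determinant D = (0.2182)(0.007683) - (-0.002128)(-0.002128) = 0.001672
V_1 = [(3.191)(0.007683) - (-0.002128)(0)]/D = 14.66 V
V_3 = [(0.2182)(0) - (3.191)(-0.002128)]/D = 4.061 V
I_R3 = (V_1 - V_3)/R3 = (14.66 - 4.061)/470 = 0.02256 A
|I_R3| = 0.02256 A

Final answer: |I_R3| = 0.02256 A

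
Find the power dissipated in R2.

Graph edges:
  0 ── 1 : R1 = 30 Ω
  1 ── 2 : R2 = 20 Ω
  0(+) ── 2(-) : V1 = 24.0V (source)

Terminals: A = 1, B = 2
Nodal analysis, taking node 2 as the 0 V reference.
Source V1 fixes V_0 = 24 V.
KCL at each unknown node (sum of currents leaving = 0; resistances in Ω):
  Node 1: (V_1 - 24)/30 + (V_1 - 0)/20 = 0
Collecting terms: 0.08333 × V_1 = 0.8  =>  V_1 = 9.6 V
I_R2 = (V_1 - V_2)/R2 = (9.6 - 0)/20 = 0.48 A
P_R2 = I_R2² × R2 = (0.48)² × 20 = 4.608 W

Final answer: 4.608 W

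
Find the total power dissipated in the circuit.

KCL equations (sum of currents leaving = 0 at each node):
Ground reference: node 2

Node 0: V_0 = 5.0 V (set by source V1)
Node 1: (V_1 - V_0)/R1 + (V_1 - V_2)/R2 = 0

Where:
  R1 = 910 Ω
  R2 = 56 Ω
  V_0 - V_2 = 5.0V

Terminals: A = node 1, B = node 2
Nodal analysis, taking node 2 as the 0 V reference.
Source V1 fixes V_0 = 5 V.
KCL at each unknown node (sum of currents leaving = 0; resistances in Ω):
  Node 1: (V_1 - 5)/910 + (V_1 - 0)/56 = 0
Collecting terms: 0.01896 × V_1 = 0.005495  =>  V_1 = 0.2899 V
Power in each resistor, P = (ΔV)²/R:
  P_R1 = (5 - 0.2899)²/910 = 0.02438 W
  P_R2 = (0.2899 - 0)²/56 = 0.0015 W
P_total = P_R1 + P_R2 = 0.02588 W

Final answer: 0.02588 W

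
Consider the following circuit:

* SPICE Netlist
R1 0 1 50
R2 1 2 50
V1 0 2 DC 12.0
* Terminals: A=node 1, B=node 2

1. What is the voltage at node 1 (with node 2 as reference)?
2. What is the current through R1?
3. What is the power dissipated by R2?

Nodal analysis, taking node 2 as the 0 V reference.
Source V1 fixes V_0 = 12 V.
KCL at each unknown node (sum of currents leaving = 0; resistances in Ω):
  Node 1: (V_1 - 12)/50 + (V_1 - 0)/50 = 0
Collecting terms: 0.04 × V_1 = 0.24  =>  V_1 = 6 V
Part 1:
  Read off the nodal solution: V_1 = 6 V
Part 2:
  I_R1 = (V_0 - V_1)/R1 = (12 - 6)/50 = 0.12 A
  Magnitude: I_R1 = 0.12 A
Part 3:
  I_R2 = (V_1 - V_2)/R2 = (6 - 0)/50 = 0.12 A
  P_R2 = I_R2² × R2 = (0.12)² × 50 = 0.72 W

Final answers:
1. V_1 = 6 V
2. I_R1 = 0.12 A
3. P_R2 = 0.72 W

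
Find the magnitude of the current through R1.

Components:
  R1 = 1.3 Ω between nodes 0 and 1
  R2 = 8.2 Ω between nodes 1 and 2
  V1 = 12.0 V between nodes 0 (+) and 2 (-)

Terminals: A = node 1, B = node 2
Nodal analysis, taking node 2 as the 0 V reference.
Source V1 fixes V_0 = 12 V.
KCL at each unknown node (sum of currents leaving = 0; resistances in Ω):
  Node 1: (V_1 - 12)/1.3 + (V_1 - 0)/8.2 = 0
Collecting terms: 0.8912 × V_1 = 9.231  =>  V_1 = 10.36 V
I_R1 = (V_0 - V_1)/R1 = (12 - 10.36)/1.3 = 1.263 A
|I_R1| = 1.263 A

Final answer: |I_R1| = 1.263 A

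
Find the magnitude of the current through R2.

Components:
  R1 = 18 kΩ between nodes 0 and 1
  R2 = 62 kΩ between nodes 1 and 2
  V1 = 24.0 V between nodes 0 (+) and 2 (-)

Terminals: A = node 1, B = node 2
Nodal analysis, taking node 2 as the 0 V reference.
Source V1 fixes V_0 = 24 V.
KCL at each unknown node (sum of currents leaving = 0; resistances in Ω):
  Node 1: (V_1 - 24)/18000 + (V_1 - 0)/62000 = 0
Collecting terms: 0.00007168 × V_1 = 0.001333  =>  V_1 = 18.6 V
I_R2 = (V_1 - V_2)/R2 = (18.6 - 0)/62000 = 0.0003 A
|I_R2| = 0.0003 A

Final answer: |I_R2| = 0.0003 A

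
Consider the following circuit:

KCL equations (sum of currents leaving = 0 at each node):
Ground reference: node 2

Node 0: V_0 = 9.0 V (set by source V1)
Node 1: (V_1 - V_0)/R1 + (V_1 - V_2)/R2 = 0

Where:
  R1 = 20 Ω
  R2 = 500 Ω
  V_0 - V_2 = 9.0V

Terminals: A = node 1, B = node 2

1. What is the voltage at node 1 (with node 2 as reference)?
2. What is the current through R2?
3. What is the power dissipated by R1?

Nodal analysis, taking node 2 as the 0 V reference.
Source V1 fixes V_0 = 9 V.
KCL at each unknown node (sum of currents leaving = 0; resistances in Ω):
  Node 1: (V_1 - 9)/20 + (V_1 - 0)/500 = 0
Collecting terms: 0.052 × V_1 = 0.45  =>  V_1 = 8.654 V
Part 1:
  Read off the nodal solution: V_1 = 8.654 V
Part 2:
  I_R2 = (V_1 - V_2)/R2 = (8.654 - 0)/500 = 0.01731 A
  Magnitude: I_R2 = 0.01731 A
Part 3:
  I_R1 = (V_0 - V_1)/R1 = (9 - 8.654)/20 = 0.01731 A
  P_R1 = I_R1² × R1 = (0.01731)² × 20 = 0.005991 W

Final answers:
1. V_1 = 8.654 V
2. I_R2 = 0.01731 A
3. P_R1 = 0.005991 W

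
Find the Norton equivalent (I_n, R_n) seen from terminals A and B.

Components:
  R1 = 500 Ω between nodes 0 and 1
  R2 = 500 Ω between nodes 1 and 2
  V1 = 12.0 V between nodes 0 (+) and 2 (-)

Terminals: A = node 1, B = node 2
Find the Thévenin equivalent first; then I_n = V_th/R_th and R_n = R_th.
Step 1 — V_th is the open-circuit voltage V_A - V_B (nothing connected across the terminals).
Nodal analysis, taking node 2 as the 0 V reference.
Source V1 fixes V_0 = 12 V.
KCL at each unknown node (sum of currents leaving = 0; resistances in Ω):
  Node 1: (V_1 - 12)/500 + (V_1 - 0)/500 = 0
Collecting terms: 0.004 × V_1 = 0.024  =>  V_1 = 6 V
V_th = V_1 - V_2 = 6 - 0 = 6 V
Step 2 — R_th: zero the source — replace V1 by a short circuit (node 2 merges into node 0) — and find the resistance seen between A (node 1) and B (node 0).
Reduce the network between node 1 (A) and node 0 (B) by series/parallel combination:
  Rp1 = R1 ‖ R2 (parallel, both between nodes 0 and 1) = 1/(1/500 + 1/500) = 250 Ω
R_th = 250 Ω
I_n = V_th/R_th = 6/250 = 0.024 A, and R_n = R_th = 250 Ω

Final answer: I_n = 0.024 A, R_n = 250 Ω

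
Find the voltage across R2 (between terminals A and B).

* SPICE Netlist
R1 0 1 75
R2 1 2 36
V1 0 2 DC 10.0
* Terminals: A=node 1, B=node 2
R1 and R2 are in series across V1 (node 0 → node 1 → node 2), and the output A–B is taken across R2, so this is a voltage divider.
Series current: I = V1/(R1 + R2) = 10/(75 + 36) = 10/111 = 0.09009 A
V_R2 = I × R2 = V1 × R2/(R1 + R2) = 10 × 36/111 = 3.243 V

Final answer: 3.243 V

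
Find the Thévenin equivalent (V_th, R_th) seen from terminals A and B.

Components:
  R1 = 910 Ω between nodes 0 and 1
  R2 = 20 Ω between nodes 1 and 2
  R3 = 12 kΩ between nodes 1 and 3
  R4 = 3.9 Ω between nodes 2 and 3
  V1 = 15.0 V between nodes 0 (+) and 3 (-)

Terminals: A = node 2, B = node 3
Step 1 — V_th is the open-circuit voltage V_A - V_B (nothing connected across the terminals).
Nodal analysis, taking node 3 as the 0 V reference.
Source V1 fixes V_0 = 15 V.
KCL at each unknown node (sum of currents leaving = 0; resistances in Ω):
  Node 1: (V_1 - 15)/910 + (V_1 - V_2)/20 + (V_1 - 0)/12000 = 0
  Node 2: (V_2 - V_1)/20 + (V_2 - 0)/3.9 = 0
Collecting terms (coefficients in siemens):
  0.05118·V_1 - 0.05·V_2 = 0.01648
  0.3064·V_2 - 0.05·V_1 = 0
Determinant D = (0.05118)(0.3064) - (-0.05)(-0.05) = 0.01318
V_1 = [(0.01648)(0.3064) - (-0.05)(0)]/D = 0.3831 V
V_2 = [(0.05118)(0) - (0.01648)(-0.05)]/D = 0.06252 V
V_th = V_2 - V_3 = 0.06252 - 0 = 0.06252 V
Step 2 — R_th: zero the source — replace V1 by a short circuit (node 3 merges into node 0) — and find the resistance seen between A (node 2) and B (node 0).
Reduce the network between node 2 (A) and node 0 (B) by series/parallel combination:
  Rp1 = R1 ‖ R3 (parallel, both between nodes 0 and 1) = 1/(1/910 + 1/12000) = 845.9 Ω
  Rs1 = R2 + Rp1 (series, joined only at node 1) = 20 + 845.9 = 865.9 Ω
  Rp2 = R4 ‖ Rs1 (parallel, both between nodes 0 and 2) = 1/(1/3.9 + 1/865.9) = 3.883 Ω
R_th = 3.883 Ω

Final answer: V_th = 0.06252 V, R_th = 3.883 Ω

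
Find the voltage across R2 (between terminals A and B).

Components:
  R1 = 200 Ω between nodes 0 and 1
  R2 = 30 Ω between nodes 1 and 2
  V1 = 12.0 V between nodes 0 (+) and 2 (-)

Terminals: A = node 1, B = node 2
R1 and R2 are in series across V1 (node 0 → node 1 → node 2), and the output A–B is taken across R2, so this is a voltage divider.
Series current: I = V1/(R1 + R2) = 12/(200 + 30) = 12/230 = 0.05217 A
V_R2 = I × R2 = V1 × R2/(R1 + R2) = 12 × 30/230 = 1.565 V

Final answer: 1.565 V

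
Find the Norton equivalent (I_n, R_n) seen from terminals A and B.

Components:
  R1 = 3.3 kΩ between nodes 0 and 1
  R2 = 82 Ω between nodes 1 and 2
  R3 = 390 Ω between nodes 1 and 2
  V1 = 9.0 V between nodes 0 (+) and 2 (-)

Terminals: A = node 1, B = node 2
Find the Thévenin equivalent first; then I_n = V_th/R_th and R_n = R_th.
Step 1 — V_th is the open-circuit voltage V_A - V_B (nothing connected across the terminals).
Nodal analysis, taking node 2 as the 0 V reference.
Source V1 fixes V_0 = 9 V.
KCL at each unknown node (sum of currents leaving = 0; resistances in Ω):
  Node 1: (V_1 - 9)/3300 + (V_1 - 0)/82 + (V_1 - 0)/390 = 0
Collecting terms: 0.01506 × V_1 = 0.002727  =>  V_1 = 0.1811 V
V_th = V_1 - V_2 = 0.1811 - 0 = 0.1811 V
Step 2 — R_th: zero the source — replace V1 by a short circuit (node 2 merges into node 0) — and find the resistance seen between A (node 1) and B (node 0).
Reduce the network between node 1 (A) and node 0 (B) by series/parallel combination:
  Rp1 = R1 ‖ R2 ‖ R3 (parallel, all between nodes 0 and 1) = 1/(1/3300 + 1/82 + 1/390) = 66.39 Ω
R_th = 66.39 Ω
I_n = V_th/R_th = 0.1811/66.39 = 0.002727 A, and R_n = R_th = 66.39 Ω

Final answer: I_n = 0.002727 A, R_n = 66.39 Ω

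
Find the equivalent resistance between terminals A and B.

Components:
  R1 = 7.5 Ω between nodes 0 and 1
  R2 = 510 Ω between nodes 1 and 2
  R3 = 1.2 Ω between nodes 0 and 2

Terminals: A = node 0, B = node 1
Reduce the network between node 0 (A) and node 1 (B) by series/parallel combination:
  Rs1 = R3 + R2 (series, joined only at node 2) = 1.2 + 510 = 511.2 Ω
  Rp1 = R1 ‖ Rs1 (parallel, both between nodes 0 and 1) = 1/(1/7.5 + 1/511.2) = 7.392 Ω
R_eq = 7.392 Ω

Final answer: 7.392 Ω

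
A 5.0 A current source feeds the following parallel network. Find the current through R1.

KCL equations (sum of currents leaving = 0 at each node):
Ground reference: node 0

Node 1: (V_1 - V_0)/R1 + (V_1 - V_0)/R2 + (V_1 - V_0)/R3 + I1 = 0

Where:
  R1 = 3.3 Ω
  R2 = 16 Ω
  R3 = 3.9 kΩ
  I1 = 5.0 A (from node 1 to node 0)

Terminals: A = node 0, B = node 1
All resistors sit directly between nodes 0 and 1, so they are in parallel and share one voltage V; the full source current 5 A splits among them.
1/R_par = 1/3.3 + 1/16 + 1/3900 = 0.3658 S  =>  R_par = 2.734 Ω
V = I × R_par = 5 × 2.734 = 13.67 V
I_R1 = V/R1 = 13.67/3.3 = 4.142 A

Final answer: 4.142 A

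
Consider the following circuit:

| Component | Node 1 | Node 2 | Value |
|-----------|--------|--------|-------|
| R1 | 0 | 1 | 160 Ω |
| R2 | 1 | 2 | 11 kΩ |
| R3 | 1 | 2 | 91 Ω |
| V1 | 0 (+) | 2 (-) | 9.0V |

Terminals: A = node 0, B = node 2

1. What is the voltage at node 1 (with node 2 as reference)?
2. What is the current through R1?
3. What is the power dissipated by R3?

Nodal analysis, taking node 2 as the 0 V reference.
Source V1 fixes V_0 = 9 V.
KCL at each unknown node (sum of currents leaving = 0; resistances in Ω):
  Node 1: (V_1 - 9)/160 + (V_1 - 0)/11000 + (V_1 - 0)/91 = 0
Collecting terms: 0.01733 × V_1 = 0.05625  =>  V_1 = 3.246 V
Part 1:
  Read off the nodal solution: V_1 = 3.246 V
Part 2:
  I_R1 = (V_0 - V_1)/R1 = (9 - 3.246)/160 = 0.03596 A
  Magnitude: I_R1 = 0.03596 A
Part 3:
  I_R3 = (V_1 - V_2)/R3 = (3.246 - 0)/91 = 0.03567 A
  P_R3 = I_R3² × R3 = (0.03567)² × 91 = 0.1158 W

Final answers:
1. V_1 = 3.246 V
2. I_R1 = 0.03596 A
3. P_R3 = 0.1158 W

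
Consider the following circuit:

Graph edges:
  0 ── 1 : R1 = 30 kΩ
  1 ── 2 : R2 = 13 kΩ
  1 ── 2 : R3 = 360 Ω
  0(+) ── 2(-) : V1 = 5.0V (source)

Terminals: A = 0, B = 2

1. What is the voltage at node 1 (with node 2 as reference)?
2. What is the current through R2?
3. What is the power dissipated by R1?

Nodal analysis, taking node 2 as the 0 V reference.
Source V1 fixes V_0 = 5 V.
KCL at each unknown node (sum of currents leaving = 0; resistances in Ω):
  Node 1: (V_1 - 5)/30000 + (V_1 - 0)/13000 + (V_1 - 0)/360 = 0
Collecting terms: 0.002888 × V_1 = 0.0001667  =>  V_1 = 0.05771 V
Part 1:
  Read off the nodal solution: V_1 = 0.05771 V
Part 2:
  I_R2 = (V_1 - V_2)/R2 = (0.05771 - 0)/13000 = 0.000004439 A
  Magnitude: I_R2 = 0.000004439 A
Part 3:
  I_R1 = (V_0 - V_1)/R1 = (5 - 0.05771)/30000 = 0.0001647 A
  P_R1 = I_R1² × R1 = (0.0001647)² × 30000 = 0.0008142 W

Final answers:
1. V_1 = 0.05771 V
2. I_R2 = 4.439e-06 A
3. P_R1 = 0.0008142 W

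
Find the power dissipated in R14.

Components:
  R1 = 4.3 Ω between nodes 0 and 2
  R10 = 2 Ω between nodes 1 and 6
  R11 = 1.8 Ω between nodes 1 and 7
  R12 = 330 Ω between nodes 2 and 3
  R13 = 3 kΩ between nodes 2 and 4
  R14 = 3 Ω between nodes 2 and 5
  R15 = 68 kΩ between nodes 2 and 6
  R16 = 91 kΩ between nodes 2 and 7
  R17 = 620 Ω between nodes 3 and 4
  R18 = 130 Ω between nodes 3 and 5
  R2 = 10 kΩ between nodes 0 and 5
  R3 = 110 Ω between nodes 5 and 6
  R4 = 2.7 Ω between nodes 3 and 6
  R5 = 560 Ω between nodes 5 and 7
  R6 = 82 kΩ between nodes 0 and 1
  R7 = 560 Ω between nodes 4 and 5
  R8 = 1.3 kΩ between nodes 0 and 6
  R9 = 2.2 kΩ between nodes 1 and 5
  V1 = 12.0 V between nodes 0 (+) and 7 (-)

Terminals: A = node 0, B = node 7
Nodal analysis, taking node 7 as the 0 V reference.
Source V1 fixes V_0 = 12 V.
KCL at each unknown node (sum of currents leaving = 0; resistances in Ω):
  Node 1: (V_1 - 12)/82000 + (V_1 - V_5)/2200 + (V_1 - V_6)/2 + (V_1 - 0)/1.8 = 0
  Node 2: (V_2 - 12)/4.3 + (V_2 - V_3)/330 + (V_2 - V_4)/3000 + (V_2 - V_5)/3 + (V_2 - V_6)/68000 + (V_2 - 0)/91000 = 0
  Node 3: (V_3 - V_6)/2.7 + (V_3 - V_2)/330 + (V_3 - V_4)/620 + (V_3 - V_5)/130 = 0
  Node 4: (V_4 - V_5)/560 + (V_4 - V_2)/3000 + (V_4 - V_3)/620 = 0
  Node 5: (V_5 - 12)/10000 + (V_5 - V_6)/110 + (V_5 - 0)/560 + (V_5 - V_4)/560 + (V_5 - V_1)/2200 + (V_5 - V_2)/3 + (V_5 - V_3)/130 = 0
  Node 6: (V_6 - V_5)/110 + (V_6 - V_3)/2.7 + (V_6 - 12)/1300 + (V_6 - V_1)/2 + (V_6 - V_2)/68000 = 0
Collecting terms (coefficients in siemens):
  1.056·V_1 - 0.0004545·V_5 - 0.5·V_6 = 0.0001463
  0.5693·V_2 - 0.00303·V_3 - 0.0003333·V_4 - 0.3333·V_5 - 0.00001471·V_6 = 2.791
  0.3827·V_3 - 0.00303·V_2 - 0.001613·V_4 - 0.007692·V_5 - 0.3704·V_6 = 0
  0.003732·V_4 - 0.0003333·V_2 - 0.001613·V_3 - 0.001786·V_5 = 0
  0.3542·V_5 - 0.0004545·V_1 - 0.3333·V_2 - 0.007692·V_3 - 0.001786·V_4 - 0.009091·V_6 = 0.0012
  0.8802·V_6 - 0.5·V_1 - 0.00001471·V_2 - 0.3704·V_3 - 0.009091·V_5 = 0.009231
Solving these 6 simultaneous equations (Gaussian elimination) gives:
  V_1 = 0.3823 V, V_2 = 11.04 V, V_3 = 1.097 V, V_4 = 6.472 V
  V_5 = 10.47 V, V_6 = 0.7976 V
I_R14 = (V_2 - V_5)/R14 = (11.04 - 10.47)/3 = 0.1904 A
P_R14 = I_R14² × R14 = (0.1904)² × 3 = 0.1087 W

Final answer: 0.1087 W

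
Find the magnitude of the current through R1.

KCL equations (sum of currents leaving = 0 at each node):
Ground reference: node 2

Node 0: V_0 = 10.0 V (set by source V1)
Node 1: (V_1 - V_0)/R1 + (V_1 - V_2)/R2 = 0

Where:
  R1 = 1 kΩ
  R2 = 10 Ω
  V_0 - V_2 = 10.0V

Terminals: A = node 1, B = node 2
Nodal analysis, taking node 2 as the 0 V reference.
Source V1 fixes V_0 = 10 V.
KCL at each unknown node (sum of currents leaving = 0; resistances in Ω):
  Node 1: (V_1 - 10)/1000 + (V_1 - 0)/10 = 0
Collecting terms: 0.101 × V_1 = 0.01  =>  V_1 = 0.09901 V
I_R1 = (V_0 - V_1)/R1 = (10 - 0.09901)/1000 = 0.009901 A
|I_R1| = 0.009901 A

Final answer: |I_R1| = 0.009901 A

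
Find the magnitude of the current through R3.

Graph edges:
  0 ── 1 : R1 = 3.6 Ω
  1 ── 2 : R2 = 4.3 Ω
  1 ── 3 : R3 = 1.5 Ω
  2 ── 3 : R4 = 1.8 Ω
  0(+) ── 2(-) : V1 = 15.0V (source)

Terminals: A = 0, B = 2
Nodal analysis, taking node 2 as the 0 V reference.
Source V1 fixes V_0 = 15 V.
KCL at each unknown node (sum of currents leaving = 0; resistances in Ω):
  Node 1: (V_1 - 15)/3.6 + (V_1 - 0)/4.3 + (V_1 - V_3)/1.5 = 0
  Node 3: (V_3 - V_1)/1.5 + (V_3 - 0)/1.8 = 0
Collecting terms (coefficients in siemens):
  1.177·V_1 - 0.6667·V_3 = 4.167
  1.222·V_3 - 0.6667·V_1 = 0
Determinant D = (1.177)(1.222) - (-0.6667)(-0.6667) = 0.9941
V_1 = [(4.167)(1.222) - (-0.6667)(0)]/D = 5.123 V
V_3 = [(1.177)(0) - (4.167)(-0.6667)]/D = 2.794 V
I_R3 = (V_1 - V_3)/R3 = (5.123 - 2.794)/1.5 = 1.552 A
|I_R3| = 1.552 A

Final answer: |I_R3| = 1.552 A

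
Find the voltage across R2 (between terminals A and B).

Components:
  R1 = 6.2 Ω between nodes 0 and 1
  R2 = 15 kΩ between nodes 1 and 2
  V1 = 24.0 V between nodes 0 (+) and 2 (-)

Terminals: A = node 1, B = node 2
R1 and R2 are in series across V1 (node 0 → node 1 → node 2), and the output A–B is taken across R2, so this is a voltage divider.
Series current: I = V1/(R1 + R2) = 24/(6.2 + 15000) = 24/15010 = 0.001599 A
V_R2 = I × R2 = V1 × R2/(R1 + R2) = 24 × 15000/15010 = 23.99 V

Final answer: 23.99 V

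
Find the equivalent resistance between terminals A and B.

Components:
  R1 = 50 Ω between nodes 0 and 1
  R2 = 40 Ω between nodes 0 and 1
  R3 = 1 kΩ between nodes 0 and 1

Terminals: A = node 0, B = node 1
Reduce the network between node 0 (A) and node 1 (B) by series/parallel combination:
  Rp1 = R1 ‖ R2 ‖ R3 (parallel, all between nodes 0 and 1) = 1/(1/50 + 1/40 + 1/1000) = 21.74 Ω
R_eq = 21.74 Ω

Final answer: 21.74 Ω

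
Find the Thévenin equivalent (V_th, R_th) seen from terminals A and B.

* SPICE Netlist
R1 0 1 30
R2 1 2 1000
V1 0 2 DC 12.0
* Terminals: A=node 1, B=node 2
Step 1 — V_th is the open-circuit voltage V_A - V_B (nothing connected across the terminals).
Nodal analysis, taking node 2 as the 0 V reference.
Source V1 fixes V_0 = 12 V.
KCL at each unknown node (sum of currents leaving = 0; resistances in Ω):
  Node 1: (V_1 - 12)/30 + (V_1 - 0)/1000 = 0
Collecting terms: 0.03433 × V_1 = 0.4  =>  V_1 = 11.65 V
V_th = V_1 - V_2 = 11.65 - 0 = 11.65 V
Step 2 — R_th: zero the source — replace V1 by a short circuit (node 2 merges into node 0) — and find the resistance seen between A (node 1) and B (node 0).
Reduce the network between node 1 (A) and node 0 (B) by series/parallel combination:
  Rp1 = R1 ‖ R2 (parallel, both between nodes 0 and 1) = 1/(1/30 + 1/1000) = 29.13 Ω
R_th = 29.13 Ω

Final answer: V_th = 11.65 V, R_th = 29.13 Ω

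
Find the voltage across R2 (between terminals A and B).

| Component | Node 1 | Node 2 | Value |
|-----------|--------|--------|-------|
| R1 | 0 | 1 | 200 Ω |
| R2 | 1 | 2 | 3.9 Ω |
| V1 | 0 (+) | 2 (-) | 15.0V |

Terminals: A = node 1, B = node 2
R1 and R2 are in series across V1 (node 0 → node 1 → node 2), and the output A–B is taken across R2, so this is a voltage divider.
Series current: I = V1/(R1 + R2) = 15/(200 + 3.9) = 15/203.9 = 0.07357 A
V_R2 = I × R2 = V1 × R2/(R1 + R2) = 15 × 3.9/203.9 = 0.2869 V

Final answer: 0.2869 V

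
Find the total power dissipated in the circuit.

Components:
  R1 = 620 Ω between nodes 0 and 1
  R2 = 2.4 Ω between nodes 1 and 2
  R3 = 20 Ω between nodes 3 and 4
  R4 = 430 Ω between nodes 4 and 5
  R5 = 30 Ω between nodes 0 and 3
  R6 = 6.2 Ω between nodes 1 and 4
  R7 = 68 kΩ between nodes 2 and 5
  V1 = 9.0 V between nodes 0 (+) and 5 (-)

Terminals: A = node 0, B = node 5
Nodal analysis, taking node 5 as the 0 V reference.
Source V1 fixes V_0 = 9 V.
KCL at each unknown node (sum of currents leaving = 0; resistances in Ω):
  Node 1: (V_1 - 9)/620 + (V_1 - V_2)/2.4 + (V_1 - V_4)/6.2 = 0
  Node 2: (V_2 - V_1)/2.4 + (V_2 - 0)/68000 = 0
  Node 3: (V_3 - V_4)/20 + (V_3 - 9)/30 = 0
  Node 4: (V_4 - V_3)/20 + (V_4 - 0)/430 + (V_4 - V_1)/6.2 = 0
Collecting terms (coefficients in siemens):
  0.5796·V_1 - 0.4167·V_2 - 0.1613·V_4 = 0.01452
  0.4167·V_2 - 0.4167·V_1 = 0
  0.08333·V_3 - 0.05·V_4 = 0.3
  0.2136·V_4 - 0.1613·V_1 - 0.05·V_3 = 0
Solving these 4 simultaneous equations (Gaussian elimination) gives:
  V_1 = 8.128 V, V_2 = 8.128 V, V_3 = 8.472 V, V_4 = 8.12 V
Power in each resistor, P = (ΔV)²/R:
  P_R1 = (9 - 8.128)²/620 = 0.001226 W
  P_R2 = (8.128 - 8.128)²/2.4 = 0.00000003429 W
  P_R3 = (8.472 - 8.12)²/20 = 0.006193 W
  P_R4 = (8.12 - 0)²/430 = 0.1533 W
  P_R5 = (9 - 8.472)²/30 = 0.00929 W
  P_R6 = (8.128 - 8.12)²/6.2 = 0.00001027 W
  P_R7 = (8.128 - 0)²/68000 = 0.0009715 W
P_total = P_R1 + P_R2 + P_R3 + P_R4 + P_R5 + P_R6 + P_R7 = 0.171 W

Final answer: 0.171 W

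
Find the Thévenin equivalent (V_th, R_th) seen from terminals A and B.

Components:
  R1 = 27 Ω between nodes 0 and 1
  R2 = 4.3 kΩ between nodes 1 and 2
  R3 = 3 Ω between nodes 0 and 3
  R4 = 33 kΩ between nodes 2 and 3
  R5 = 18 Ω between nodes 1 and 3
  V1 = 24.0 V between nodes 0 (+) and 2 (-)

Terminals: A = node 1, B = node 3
Step 1 — V_th is the open-circuit voltage V_A - V_B (nothing connected across the terminals).
Nodal analysis, taking node 2 as the 0 V reference.
Source V1 fixes V_0 = 24 V.
KCL at each unknown node (sum of currents leaving = 0; resistances in Ω):
  Node 1: (V_1 - 24)/27 + (V_1 - 0)/4300 + (V_1 - V_3)/18 = 0
  Node 3: (V_3 - 24)/3 + (V_3 - 0)/33000 + (V_3 - V_1)/18 = 0
Collecting terms (coefficients in siemens):
  0.09283·V_1 - 0.05556·V_3 = 0.8889
  0.3889·V_3 - 0.05556·V_1 = 8
Determinant D = (0.09283)(0.3889) - (-0.05556)(-0.05556) = 0.03302
V_1 = [(0.8889)(0.3889) - (-0.05556)(8)]/D = 23.93 V
V_3 = [(0.09283)(8) - (0.8889)(-0.05556)]/D = 23.99 V
V_th = V_1 - V_3 = 23.93 - 23.99 = -0.05554 V
Step 2 — R_th: zero the source — replace V1 by a short circuit (node 2 merges into node 0) — and find the resistance seen between A (node 1) and B (node 3).
Reduce the network between node 1 (A) and node 3 (B) by series/parallel combination:
  Rp1 = R1 ‖ R2 (parallel, both between nodes 0 and 1) = 1/(1/27 + 1/4300) = 26.83 Ω
  Rp2 = R3 ‖ R4 (parallel, both between nodes 0 and 3) = 1/(1/3 + 1/33000) = 3 Ω
  Rs1 = Rp1 + Rp2 (series, joined only at node 0) = 26.83 + 3 = 29.83 Ω
  Rp3 = R5 ‖ Rs1 (parallel, both between nodes 1 and 3) = 1/(1/18 + 1/29.83) = 11.23 Ω
R_th = 11.23 Ω

Final answer: V_th = -0.05554 V, R_th = 11.23 Ω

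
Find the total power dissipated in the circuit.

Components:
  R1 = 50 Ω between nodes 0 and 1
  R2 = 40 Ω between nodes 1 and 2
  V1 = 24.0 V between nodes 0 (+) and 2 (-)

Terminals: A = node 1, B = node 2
Nodal analysis, taking node 2 as the 0 V reference.
Source V1 fixes V_0 = 24 V.
KCL at each unknown node (sum of currents leaving = 0; resistances in Ω):
  Node 1: (V_1 - 24)/50 + (V_1 - 0)/40 = 0
Collecting terms: 0.045 × V_1 = 0.48  =>  V_1 = 10.67 V
Power in each resistor, P = (ΔV)²/R:
  P_R1 = (24 - 10.67)²/50 = 3.556 W
  P_R2 = (10.67 - 0)²/40 = 2.844 W
P_total = P_R1 + P_R2 = 6.4 W

Final answer: 6.4 W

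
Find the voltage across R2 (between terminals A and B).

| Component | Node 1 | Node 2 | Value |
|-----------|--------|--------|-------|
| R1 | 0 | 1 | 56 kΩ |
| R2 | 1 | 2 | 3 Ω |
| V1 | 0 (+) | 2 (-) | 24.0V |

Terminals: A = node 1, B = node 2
R1 and R2 are in series across V1 (node 0 → node 1 → node 2), and the output A–B is taken across R2, so this is a voltage divider.
Series current: I = V1/(R1 + R2) = 24/(56000 + 3) = 24/56000 = 0.0004285 A
V_R2 = I × R2 = V1 × R2/(R1 + R2) = 24 × 3/56000 = 0.001286 V

Final answer: 0.001286 V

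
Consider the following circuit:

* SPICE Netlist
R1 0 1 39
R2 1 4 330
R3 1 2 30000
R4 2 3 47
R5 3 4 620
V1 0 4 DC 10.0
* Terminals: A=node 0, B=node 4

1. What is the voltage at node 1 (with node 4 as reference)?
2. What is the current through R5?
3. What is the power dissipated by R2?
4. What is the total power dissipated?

Nodal analysis, taking node 4 as the 0 V reference.
Source V1 fixes V_0 = 10 V.
KCL at each unknown node (sum of currents leaving = 0; resistances in Ω):
  Node 1: (V_1 - 10)/39 + (V_1 - 0)/330 + (V_1 - V_2)/30000 = 0
  Node 2: (V_2 - V_1)/30000 + (V_2 - V_3)/47 = 0
  Node 3: (V_3 - V_2)/47 + (V_3 - 0)/620 = 0
Collecting terms (coefficients in siemens):
  0.0287·V_1 - 0.00003333·V_2 = 0.2564
  0.02131·V_2 - 0.00003333·V_1 - 0.02128·V_3 = 0
  0.02289·V_3 - 0.02128·V_2 = 0
Solving these 3 simultaneous equations (Gaussian elimination) gives:
  V_1 = 8.933 V, V_2 = 0.1943 V, V_3 = 0.1806 V
Part 1:
  Read off the nodal solution: V_1 = 8.933 V
Part 2:
  I_R5 = (V_3 - V_4)/R5 = (0.1806 - 0)/620 = 0.0002913 A
  Magnitude: I_R5 = 0.0002913 A
Part 3:
  I_R2 = (V_1 - V_4)/R2 = (8.933 - 0)/330 = 0.02707 A
  P_R2 = I_R2² × R2 = (0.02707)² × 330 = 0.2418 W
Part 4:
  Power in each resistor, P = (ΔV)²/R:
    P_R1 = (10 - 8.933)²/39 = 0.0292 W
    P_R2 = (8.933 - 0)²/330 = 0.2418 W
    P_R3 = (8.933 - 0.1943)²/30000 = 0.002545 W
    P_R4 = (0.1943 - 0.1806)²/47 = 0.000003988 W
    P_R5 = (0.1806 - 0)²/620 = 0.00005261 W
  P_total = P_R1 + P_R2 + P_R3 + P_R4 + P_R5 = 0.2736 W

Final answers:
1. V_1 = 8.933 V
2. I_R5 = 0.0002913 A
3. P_R2 = 0.2418 W
4. P_total = 0.2736 W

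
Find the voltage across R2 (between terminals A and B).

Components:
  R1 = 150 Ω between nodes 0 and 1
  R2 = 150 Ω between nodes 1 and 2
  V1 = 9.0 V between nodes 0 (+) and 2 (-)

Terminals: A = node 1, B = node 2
R1 and R2 are in series across V1 (node 0 → node 1 → node 2), and the output A–B is taken across R2, so this is a voltage divider.
Series current: I = V1/(R1 + R2) = 9/(150 + 150) = 9/300 = 0.03 A
V_R2 = I × R2 = V1 × R2/(R1 + R2) = 9 × 150/300 = 4.5 V

Final answer: 4.5 V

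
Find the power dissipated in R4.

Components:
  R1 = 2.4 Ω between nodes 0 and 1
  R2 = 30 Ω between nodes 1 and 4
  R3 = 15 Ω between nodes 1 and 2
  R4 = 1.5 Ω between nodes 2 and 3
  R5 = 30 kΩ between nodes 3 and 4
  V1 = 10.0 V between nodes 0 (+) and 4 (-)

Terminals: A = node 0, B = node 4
Nodal analysis, taking node 4 as the 0 V reference.
Source V1 fixes V_0 = 10 V.
KCL at each unknown node (sum of currents leaving = 0; resistances in Ω):
  Node 1: (V_1 - 10)/2.4 + (V_1 - 0)/30 + (V_1 - V_2)/15 = 0
  Node 2: (V_2 - V_1)/15 + (V_2 - V_3)/1.5 = 0
  Node 3: (V_3 - V_2)/1.5 + (V_3 - 0)/30000 = 0
Collecting terms (coefficients in siemens):
  0.5167·V_1 - 0.06667·V_2 = 4.167
  0.7333·V_2 - 0.06667·V_1 - 0.6667·V_3 = 0
  0.6667·V_3 - 0.6667·V_2 = 0
Solving these 3 simultaneous equations (Gaussian elimination) gives:
  V_1 = 9.259 V, V_2 = 9.254 V, V_3 = 9.253 V
I_R4 = (V_2 - V_3)/R4 = (9.254 - 9.253)/1.5 = 0.0003084 A
P_R4 = I_R4² × R4 = (0.0003084)² × 1.5 = 0.0000001427 W

Final answer: 1.427e-07 W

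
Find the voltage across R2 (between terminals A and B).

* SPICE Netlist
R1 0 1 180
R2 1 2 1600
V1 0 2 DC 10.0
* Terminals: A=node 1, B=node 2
R1 and R2 are in series across V1 (node 0 → node 1 → node 2), and the output A–B is taken across R2, so this is a voltage divider.
Series current: I = V1/(R1 + R2) = 10/(180 + 1600) = 10/1780 = 0.005618 A
V_R2 = I × R2 = V1 × R2/(R1 + R2) = 10 × 1600/1780 = 8.989 V

Final answer: 8.989 V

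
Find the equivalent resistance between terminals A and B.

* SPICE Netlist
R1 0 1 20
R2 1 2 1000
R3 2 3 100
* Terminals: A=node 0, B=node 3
Reduce the network between node 0 (A) and node 3 (B) by series/parallel combination:
  Rs1 = R1 + R2 (series, joined only at node 1) = 20 + 1000 = 1020 Ω
  Rs2 = R3 + Rs1 (series, joined only at node 2) = 100 + 1020 = 1120 Ω
R_eq = 1.12 kΩ

Final answer: 1.12 kΩ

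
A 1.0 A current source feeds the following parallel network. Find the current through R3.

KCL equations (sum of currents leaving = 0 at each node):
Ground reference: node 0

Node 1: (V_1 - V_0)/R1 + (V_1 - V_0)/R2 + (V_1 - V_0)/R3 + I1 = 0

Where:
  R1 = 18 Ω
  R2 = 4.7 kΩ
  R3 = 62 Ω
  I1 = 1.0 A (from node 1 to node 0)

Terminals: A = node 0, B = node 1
All resistors sit directly between nodes 0 and 1, so they are in parallel and share one voltage V; the full source current 1 A splits among them.
1/R_par = 1/18 + 1/4700 + 1/62 = 0.0719 S  =>  R_par = 13.91 Ω
V = I × R_par = 1 × 13.91 = 13.91 V
I_R3 = V/R3 = 13.91/62 = 0.2243 A

Final answer: 0.2243 A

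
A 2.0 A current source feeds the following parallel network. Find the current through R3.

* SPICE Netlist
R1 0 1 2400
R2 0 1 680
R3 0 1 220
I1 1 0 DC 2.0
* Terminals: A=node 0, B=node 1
All resistors sit directly between nodes 0 and 1, so they are in parallel and share one voltage V; the full source current 2 A splits among them.
1/R_par = 1/2400 + 1/680 + 1/220 = 0.006433 S  =>  R_par = 155.5 Ω
V = I × R_par = 2 × 155.5 = 310.9 V
I_R3 = V/R3 = 310.9/220 = 1.413 A

Final answer: 1.413 A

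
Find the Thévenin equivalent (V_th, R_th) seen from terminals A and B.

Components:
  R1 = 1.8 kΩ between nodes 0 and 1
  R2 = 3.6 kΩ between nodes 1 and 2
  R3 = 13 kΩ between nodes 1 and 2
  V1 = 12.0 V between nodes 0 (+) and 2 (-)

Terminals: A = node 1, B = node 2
Step 1 — V_th is the open-circuit voltage V_A - V_B (nothing connected across the terminals).
Nodal analysis, taking node 2 as the 0 V reference.
Source V1 fixes V_0 = 12 V.
KCL at each unknown node (sum of currents leaving = 0; resistances in Ω):
  Node 1: (V_1 - 12)/1800 + (V_1 - 0)/3600 + (V_1 - 0)/13000 = 0
Collecting terms: 0.0009103 × V_1 = 0.006667  =>  V_1 = 7.324 V
V_th = V_1 - V_2 = 7.324 - 0 = 7.324 V
Step 2 — R_th: zero the source — replace V1 by a short circuit (node 2 merges into node 0) — and find the resistance seen between A (node 1) and B (node 0).
Reduce the network between node 1 (A) and node 0 (B) by series/parallel combination:
  Rp1 = R1 ‖ R2 ‖ R3 (parallel, all between nodes 0 and 1) = 1/(1/1800 + 1/3600 + 1/13000) = 1099 Ω
R_th = 1.099 kΩ

Final answer: V_th = 7.324 V, R_th = 1.099 kΩ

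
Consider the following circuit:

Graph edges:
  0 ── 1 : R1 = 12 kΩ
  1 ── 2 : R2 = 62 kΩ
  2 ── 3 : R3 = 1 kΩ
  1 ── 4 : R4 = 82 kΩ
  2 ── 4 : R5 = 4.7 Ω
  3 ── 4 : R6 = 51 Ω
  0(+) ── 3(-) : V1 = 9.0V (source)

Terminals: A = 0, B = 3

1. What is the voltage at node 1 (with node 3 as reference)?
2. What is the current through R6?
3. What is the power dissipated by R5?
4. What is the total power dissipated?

Nodal analysis, taking node 3 as the 0 V reference.
Source V1 fixes V_0 = 9 V.
KCL at each unknown node (sum of currents leaving = 0; resistances in Ω):
  Node 1: (V_1 - 9)/12000 + (V_1 - V_2)/62000 + (V_1 - V_4)/82000 = 0
  Node 2: (V_2 - V_1)/62000 + (V_2 - 0)/1000 + (V_2 - V_4)/4.7 = 0
  Node 4: (V_4 - V_1)/82000 + (V_4 - V_2)/4.7 + (V_4 - 0)/51 = 0
Collecting terms (coefficients in siemens):
  0.0001117·V_1 - 0.00001613·V_2 - 0.0000122·V_4 = 0.00075
  0.2138·V_2 - 0.00001613·V_1 - 0.2128·V_4 = 0
  0.2324·V_4 - 0.0000122·V_1 - 0.2128·V_2 = 0
Solving these 3 simultaneous equations (Gaussian elimination) gives:
  V_1 = 6.719 V, V_2 = 0.009663 V, V_4 = 0.0092 V
Part 1:
  Read off the nodal solution: V_1 = 6.719 V
Part 2:
  I_R6 = (V_3 - V_4)/R6 = (0 - 0.0092)/51 = -0.0001804 A
  Magnitude: I_R6 = 0.0001804 A
Part 3:
  I_R5 = (V_2 - V_4)/R5 = (0.009663 - 0.0092)/4.7 = 0.00009856 A
  P_R5 = I_R5² × R5 = (0.00009856)² × 4.7 = 0.00000004565 W
Part 4:
  Power in each resistor, P = (ΔV)²/R:
    P_R1 = (9 - 6.719)²/12000 = 0.0004334 W
    P_R2 = (6.719 - 0.009663)²/62000 = 0.0007261 W
    P_R3 = (0.009663 - 0)²/1000 = 0.00000009338 W
    P_R4 = (6.719 - 0.0092)²/82000 = 0.0005491 W
    P_R5 = (0.009663 - 0.0092)²/4.7 = 0.00000004565 W
    P_R6 = (0 - 0.0092)²/51 = 0.00000166 W
  P_total = P_R1 + P_R2 + P_R3 + P_R4 + P_R5 + P_R6 = 0.00171 W

Final answers:
1. V_1 = 6.719 V
2. I_R6 = 0.0001804 A
3. P_R5 = 4.565e-08 W
4. P_total = 0.00171 W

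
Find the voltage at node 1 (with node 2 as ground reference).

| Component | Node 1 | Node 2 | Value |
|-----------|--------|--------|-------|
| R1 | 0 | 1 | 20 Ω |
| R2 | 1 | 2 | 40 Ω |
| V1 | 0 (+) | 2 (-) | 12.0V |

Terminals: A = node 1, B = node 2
Nodal analysis, taking node 2 as the 0 V reference.
Source V1 fixes V_0 = 12 V.
KCL at each unknown node (sum of currents leaving = 0; resistances in Ω):
  Node 1: (V_1 - 12)/20 + (V_1 - 0)/40 = 0
Collecting terms: 0.075 × V_1 = 0.6  =>  V_1 = 8 V
The requested potential is V_1 = 8 V.

Final answer: V_1 = 8 V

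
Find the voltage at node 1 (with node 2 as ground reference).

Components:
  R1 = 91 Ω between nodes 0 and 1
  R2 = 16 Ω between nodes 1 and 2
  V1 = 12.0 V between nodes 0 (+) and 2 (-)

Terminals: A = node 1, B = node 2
Nodal analysis, taking node 2 as the 0 V reference.
Source V1 fixes V_0 = 12 V.
KCL at each unknown node (sum of currents leaving = 0; resistances in Ω):
  Node 1: (V_1 - 12)/91 + (V_1 - 0)/16 = 0
Collecting terms: 0.07349 × V_1 = 0.1319  =>  V_1 = 1.794 V
The requested potential is V_1 = 1.794 V.

Final answer: V_1 = 1.794 V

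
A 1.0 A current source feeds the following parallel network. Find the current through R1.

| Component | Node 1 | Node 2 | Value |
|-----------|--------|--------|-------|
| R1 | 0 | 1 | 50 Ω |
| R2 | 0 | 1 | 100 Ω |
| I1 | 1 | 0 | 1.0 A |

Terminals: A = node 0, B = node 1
All resistors sit directly between nodes 0 and 1, so they are in parallel and share one voltage V; the full source current 1 A splits among them.
1/R_par = 1/50 + 1/100 = 0.03 S  =>  R_par = 33.33 Ω
V = I × R_par = 1 × 33.33 = 33.33 V
I_R1 = V/R1 = 33.33/50 = 0.6667 A

Final answer: 0.6667 A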